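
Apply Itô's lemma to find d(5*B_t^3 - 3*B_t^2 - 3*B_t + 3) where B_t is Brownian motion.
d(5*B_t^3 - 3*B_t^2 - 3*B_t + 3) = (15*B_t - 3) dt + (15*B_t^2 - 6*B_t - 3) dB_t

Itô's formula for f(B_t) gives d f(B_t) = f'(B_t) dB_t + (1/2) f''(B_t) dt. Compute derivatives of f(x) = 5*x^3 - 3*x^2 - 3*x + 3:
  f'(x)  = 15*x^2 - 6*x - 3
  f''(x) = 30*x - 6
Substitute x = B_t and multiply the f'' term by 1/2:
  drift     = (1/2) * (30*x - 6) evaluated at B_t = 15*B_t - 3
  diffusion = (15*x^2 - 6*x - 3) evaluated at B_t = 15*B_t^2 - 6*B_t - 3
Therefore d(5*B_t^3 - 3*B_t^2 - 3*B_t + 3) = (15*B_t - 3) dt + (15*B_t^2 - 6*B_t - 3) dB_t.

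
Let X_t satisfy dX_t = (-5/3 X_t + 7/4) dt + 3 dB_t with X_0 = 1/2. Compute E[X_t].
E[X_t] = 21/20 - 11*exp(-5*t/3)/20

Taking expectations and using E[dB_t] = 0, the mean m(t) = E[X_t] satisfies the ODE m'(t) = a m(t) + b with m(0) = x_0. With a = -5/3, b = 7/4, x_0 = 1/2, the solution is
  m(t) = x_0 * exp(a t) + (b/a) * (exp(a t) - 1)
       = (1/2) * exp((-5/3) t) + ((7/4)/(-5/3)) * (exp((-5/3) t) - 1)
       = 21/20 - 11*exp(-5*t/3)/20.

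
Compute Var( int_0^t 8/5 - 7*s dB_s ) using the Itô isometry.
Var = t*(1225*t^2 - 840*t + 192)/75

The Itô integral of a deterministic integrand f(s) has mean 0 because each increment f(s) * (B_{s+ds} - B_s) has mean 0. By the Itô isometry:
  Var( int_0^t f(s) dB_s ) = E[ (int_0^t f(s) dB_s)^2 ] = int_0^t f(s)^2 ds.
Here f(s) = 8/5 - 7*s, so f(s)^2 = (35*s - 8)^2/25. Integrate:
  int_0^t ((35*s - 8)^2/25) ds = t*(1225*t^2 - 840*t + 192)/75.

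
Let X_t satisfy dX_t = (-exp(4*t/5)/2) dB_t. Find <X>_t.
<X>_t = 5*exp(8*t/5)/32 - 5/32

For an Itô process dX_t = a(t) dt + b(t) dB_t, the quadratic variation is <X>_t = int_0^t b(s)^2 ds (the drift term does not contribute). Here b(s) = -exp(4*s/5)/2, so
  b(s)^2 = exp(8*s/5)/4.
Integrating from 0 to t:
  <X>_t = int_0^t (exp(8*s/5)/4) ds = 5*exp(8*t/5)/32 - 5/32.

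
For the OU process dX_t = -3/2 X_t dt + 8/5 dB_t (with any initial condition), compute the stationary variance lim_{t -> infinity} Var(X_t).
lim Var(X_t) = 64/75

The OU SDE dX = -theta X dt + sigma dB admits the integrating factor exp(theta t): d(exp(theta t) X_t) = sigma exp(theta t) dB_t. Integrating from 0 to t gives X_t = x_0 * exp(-theta t) + sigma * int_0^t exp(-theta (t-s)) dB_s for any initial x_0. The Itô integral has variance (by the Itô isometry) sigma^2 * int_0^t exp(-2 theta (t - s)) ds = sigma^2 * (1 - exp(-2 theta t)) / (2 theta), independent of x_0.
With theta = 3/2, sigma = 8/5:
  Var(X_t) = (8/5)^2 * (1 - exp(-2*3/2 t)) / (2 * 3/2) = 64/75 - 64*exp(-3*t)/75.
As t -> infinity, exp(-2*3/2 t) -> 0, so the stationary variance is sigma^2 / (2 theta) = 64/75.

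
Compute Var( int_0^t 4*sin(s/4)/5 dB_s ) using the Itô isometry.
Var = 8*t/25 - 16*sin(t/2)/25

The Itô integral of a deterministic integrand f(s) has mean 0 because each increment f(s) * (B_{s+ds} - B_s) has mean 0. By the Itô isometry:
  Var( int_0^t f(s) dB_s ) = E[ (int_0^t f(s) dB_s)^2 ] = int_0^t f(s)^2 ds.
Here f(s) = 4*sin(s/4)/5, so f(s)^2 = 16*sin(s/4)^2/25. Integrate:
  int_0^t (16*sin(s/4)^2/25) ds = 8*t/25 - 16*sin(t/2)/25.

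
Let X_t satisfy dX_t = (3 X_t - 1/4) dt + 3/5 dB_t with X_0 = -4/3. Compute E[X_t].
E[X_t] = 1/12 - 17*exp(3*t)/12

Taking expectations and using E[dB_t] = 0, the mean m(t) = E[X_t] satisfies the ODE m'(t) = a m(t) + b with m(0) = x_0. With a = 3, b = -1/4, x_0 = -4/3, the solution is
  m(t) = x_0 * exp(a t) + (b/a) * (exp(a t) - 1)
       = (-4/3) * exp(3 t) + ((-1/4)/3) * (exp(3 t) - 1)
       = 1/12 - 17*exp(3*t)/12.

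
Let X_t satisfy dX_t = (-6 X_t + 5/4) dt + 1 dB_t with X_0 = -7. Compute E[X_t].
E[X_t] = 5/24 - 173*exp(-6*t)/24

Taking expectations and using E[dB_t] = 0, the mean m(t) = E[X_t] satisfies the ODE m'(t) = a m(t) + b with m(0) = x_0. With a = -6, b = 5/4, x_0 = -7, the solution is
  m(t) = x_0 * exp(a t) + (b/a) * (exp(a t) - 1)
       = (-7) * exp((-6) t) + ((5/4)/(-6)) * (exp((-6) t) - 1)
       = 5/24 - 173*exp(-6*t)/24.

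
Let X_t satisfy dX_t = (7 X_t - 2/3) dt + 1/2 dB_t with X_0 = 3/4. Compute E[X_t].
E[X_t] = 55*exp(7*t)/84 + 2/21

Taking expectations and using E[dB_t] = 0, the mean m(t) = E[X_t] satisfies the ODE m'(t) = a m(t) + b with m(0) = x_0. With a = 7, b = -2/3, x_0 = 3/4, the solution is
  m(t) = x_0 * exp(a t) + (b/a) * (exp(a t) - 1)
       = (3/4) * exp(7 t) + ((-2/3)/7) * (exp(7 t) - 1)
       = 55*exp(7*t)/84 + 2/21.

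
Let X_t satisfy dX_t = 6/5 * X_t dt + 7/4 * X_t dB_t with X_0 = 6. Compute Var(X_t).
Var(X_t) = 36*(exp(49*t/16) - 1)*exp(12*t/5)

For GBM dX = mu X dt + sigma X dB with X_0 = x_0, apply Itô to Y = log X: dY = (mu - sigma^2/2) dt + sigma dB, so Y_t = log(x_0) + (mu - sigma^2/2) t + sigma B_t and hence X_t = x_0 * exp((mu - sigma^2/2) t + sigma B_t).
With mu = 6/5, sigma = 7/4, x_0 = 6, this gives:
  X_t = 6 * exp((-53/160) * t + (7/4) * B_t).
Since sigma*B_t ~ Normal(0, sigma^2 t), E[exp(sigma*B_t)] = exp(sigma^2 t / 2); so E[X_t] = x_0 * exp((mu - sigma^2/2) t) * exp(sigma^2 t / 2) = x_0 * exp(mu t) = 6*exp(6*t/5).
Var(X_t) = E[X_t^2] - (E[X_t])^2 = x_0^2 * exp(2 mu t) * (exp(sigma^2 t) - 1) = 36*(exp(49*t/16) - 1)*exp(12*t/5).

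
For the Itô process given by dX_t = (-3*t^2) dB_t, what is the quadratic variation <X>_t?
<X>_t = 9*t^5/5

For an Itô process dX_t = a(t) dt + b(t) dB_t, the quadratic variation is <X>_t = int_0^t b(s)^2 ds (the drift term does not contribute). Here b(s) = -3*s^2, so
  b(s)^2 = 9*s^4.
Integrating from 0 to t:
  <X>_t = int_0^t (9*s^4) ds = 9*t^5/5.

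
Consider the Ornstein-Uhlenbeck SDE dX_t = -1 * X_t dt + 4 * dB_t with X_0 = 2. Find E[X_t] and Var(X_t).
E[X_t] = 2*exp(-t); Var(X_t) = 8 - 8*exp(-2*t)

The OU SDE dX = -theta X dt + sigma dB admits the integrating factor exp(theta t): d(exp(theta t) X_t) = sigma exp(theta t) dB_t. Integrating from 0 to t:
  X_t = x_0 * exp(-theta t) + sigma * int_0^t exp(-theta (t-s)) dB_s.
The Itô integral has mean 0 and (by the Itô isometry) variance sigma^2 * int_0^t exp(-2 theta (t - s)) ds = sigma^2 * (1 - exp(-2 theta t)) / (2 theta).
With theta = 1, sigma = 4, x_0 = 2:
  E[X_t] = 2 * exp(-1 t) = 2*exp(-t)
  Var(X_t) = (4)^2 * (1 - exp(-2*1 t)) / (2 * 1) = 8 - 8*exp(-2*t).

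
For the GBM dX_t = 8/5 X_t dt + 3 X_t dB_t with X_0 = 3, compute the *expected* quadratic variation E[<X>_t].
E[<X>_t] = 405*exp(61*t/5)/61 - 405/61

<X>_t = int_0^t (3 * X_s)^2 ds. Taking expectation inside the integral: E[<X>_t] = 3^2 * int_0^t E[X_s^2] ds. For GBM, E[X_s^2] = x_0^2 * exp((2 mu + sigma^2) s). Integrating:
  E[<X>_t] = 3^2 * 3^2 * (exp((2*(8/5) + 3^2) t) - 1) / (2*(8/5) + 3^2)
           = 3^2 * 3^2 * (exp((61/5) t) - 1) / (61/5) = 405*exp(61*t/5)/61 - 405/61.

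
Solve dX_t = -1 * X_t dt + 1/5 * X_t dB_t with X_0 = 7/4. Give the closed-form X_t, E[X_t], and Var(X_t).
X_t = 7/4 * exp((-51/50) t + (1/5) B_t); E[X_t] = 7*exp(-t)/4; Var(X_t) = (49*exp(t/25) - 49)*exp(-2*t)/16

For GBM dX = mu X dt + sigma X dB with X_0 = x_0, apply Itô to Y = log X: dY = (mu - sigma^2/2) dt + sigma dB, so Y_t = log(x_0) + (mu - sigma^2/2) t + sigma B_t and hence X_t = x_0 * exp((mu - sigma^2/2) t + sigma B_t).
With mu = -1, sigma = 1/5, x_0 = 7/4, this gives:
  X_t = 7/4 * exp((-51/50) * t + (1/5) * B_t).
Since sigma*B_t ~ Normal(0, sigma^2 t), E[exp(sigma*B_t)] = exp(sigma^2 t / 2); so E[X_t] = x_0 * exp((mu - sigma^2/2) t) * exp(sigma^2 t / 2) = x_0 * exp(mu t) = 7*exp(-t)/4.
Var(X_t) = E[X_t^2] - (E[X_t])^2 = x_0^2 * exp(2 mu t) * (exp(sigma^2 t) - 1) = (49*exp(t/25) - 49)*exp(-2*t)/16.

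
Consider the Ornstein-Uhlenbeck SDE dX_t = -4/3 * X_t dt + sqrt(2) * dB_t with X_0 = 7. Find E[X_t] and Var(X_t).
E[X_t] = 7*exp(-4*t/3); Var(X_t) = 3/4 - 3*exp(-8*t/3)/4

The OU SDE dX = -theta X dt + sigma dB admits the integrating factor exp(theta t): d(exp(theta t) X_t) = sigma exp(theta t) dB_t. Integrating from 0 to t:
  X_t = x_0 * exp(-theta t) + sigma * int_0^t exp(-theta (t-s)) dB_s.
The Itô integral has mean 0 and (by the Itô isometry) variance sigma^2 * int_0^t exp(-2 theta (t - s)) ds = sigma^2 * (1 - exp(-2 theta t)) / (2 theta).
With theta = 4/3, sigma = sqrt(2), x_0 = 7:
  E[X_t] = 7 * exp(-4/3 t) = 7*exp(-4*t/3)
  Var(X_t) = (sqrt(2))^2 * (1 - exp(-2*4/3 t)) / (2 * 4/3) = 3/4 - 3*exp(-8*t/3)/4.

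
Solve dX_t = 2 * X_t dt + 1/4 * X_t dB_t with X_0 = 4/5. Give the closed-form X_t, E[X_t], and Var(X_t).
X_t = 4/5 * exp((63/32) t + (1/4) B_t); E[X_t] = 4*exp(2*t)/5; Var(X_t) = 16*(exp(t/16) - 1)*exp(4*t)/25

For GBM dX = mu X dt + sigma X dB with X_0 = x_0, apply Itô to Y = log X: dY = (mu - sigma^2/2) dt + sigma dB, so Y_t = log(x_0) + (mu - sigma^2/2) t + sigma B_t and hence X_t = x_0 * exp((mu - sigma^2/2) t + sigma B_t).
With mu = 2, sigma = 1/4, x_0 = 4/5, this gives:
  X_t = 4/5 * exp((63/32) * t + (1/4) * B_t).
Since sigma*B_t ~ Normal(0, sigma^2 t), E[exp(sigma*B_t)] = exp(sigma^2 t / 2); so E[X_t] = x_0 * exp((mu - sigma^2/2) t) * exp(sigma^2 t / 2) = x_0 * exp(mu t) = 4*exp(2*t)/5.
Var(X_t) = E[X_t^2] - (E[X_t])^2 = x_0^2 * exp(2 mu t) * (exp(sigma^2 t) - 1) = 16*(exp(t/16) - 1)*exp(4*t)/25.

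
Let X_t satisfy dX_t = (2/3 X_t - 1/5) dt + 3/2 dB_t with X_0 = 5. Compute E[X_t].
E[X_t] = 47*exp(2*t/3)/10 + 3/10

Taking expectations and using E[dB_t] = 0, the mean m(t) = E[X_t] satisfies the ODE m'(t) = a m(t) + b with m(0) = x_0. With a = 2/3, b = -1/5, x_0 = 5, the solution is
  m(t) = x_0 * exp(a t) + (b/a) * (exp(a t) - 1)
       = 5 * exp((2/3) t) + ((-1/5)/(2/3)) * (exp((2/3) t) - 1)
       = 47*exp(2*t/3)/10 + 3/10.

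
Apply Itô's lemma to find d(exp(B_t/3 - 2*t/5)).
d(exp(B_t/3 - 2*t/5)) = (-31*exp(B_t/3 - 2*t/5)/90) dt + (exp(B_t/3 - 2*t/5)/3) dB_t

Itô's formula for f(t, x): d f(t, B_t) = (f_t + (1/2) f_xx) dt + f_x dB_t. Compute partials of f(t, x) = exp(-2*t/5 + x/3):
  f_t(t,x)  = -2*exp(-2*t/5 + x/3)/5
  f_x(t,x)  = exp(-2*t/5 + x/3)/3
  f_xx(t,x) = exp(-2*t/5 + x/3)/9
Assemble drift = f_t + (1/2) f_xx = -31*exp(-2*t/5 + x/3)/90 and diffusion = f_x = exp(-2*t/5 + x/3)/3. Substituting x = B_t:
  d(exp(B_t/3 - 2*t/5)) = (-31*exp(B_t/3 - 2*t/5)/90) dt + (exp(B_t/3 - 2*t/5)/3) dB_t.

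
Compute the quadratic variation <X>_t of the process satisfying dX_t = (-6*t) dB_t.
<X>_t = 12*t^3

For an Itô process dX_t = a(t) dt + b(t) dB_t, the quadratic variation is <X>_t = int_0^t b(s)^2 ds (the drift term does not contribute). Here b(s) = -6*s, so
  b(s)^2 = 36*s^2.
Integrating from 0 to t:
  <X>_t = int_0^t (36*s^2) ds = 12*t^3.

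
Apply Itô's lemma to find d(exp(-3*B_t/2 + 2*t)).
d(exp(-3*B_t/2 + 2*t)) = (25*exp(-3*B_t/2 + 2*t)/8) dt + (-3*exp(-3*B_t/2 + 2*t)/2) dB_t

Itô's formula for f(t, x): d f(t, B_t) = (f_t + (1/2) f_xx) dt + f_x dB_t. Compute partials of f(t, x) = exp(2*t - 3*x/2):
  f_t(t,x)  = 2*exp(2*t - 3*x/2)
  f_x(t,x)  = -3*exp(2*t - 3*x/2)/2
  f_xx(t,x) = 9*exp(2*t - 3*x/2)/4
Assemble drift = f_t + (1/2) f_xx = 25*exp(2*t - 3*x/2)/8 and diffusion = f_x = -3*exp(2*t - 3*x/2)/2. Substituting x = B_t:
  d(exp(-3*B_t/2 + 2*t)) = (25*exp(-3*B_t/2 + 2*t)/8) dt + (-3*exp(-3*B_t/2 + 2*t)/2) dB_t.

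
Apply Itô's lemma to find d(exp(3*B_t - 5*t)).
d(exp(3*B_t - 5*t)) = (-exp(3*B_t - 5*t)/2) dt + (3*exp(3*B_t - 5*t)) dB_t

Itô's formula for f(t, x): d f(t, B_t) = (f_t + (1/2) f_xx) dt + f_x dB_t. Compute partials of f(t, x) = exp(-5*t + 3*x):
  f_t(t,x)  = -5*exp(-5*t + 3*x)
  f_x(t,x)  = 3*exp(-5*t + 3*x)
  f_xx(t,x) = 9*exp(-5*t + 3*x)
Assemble drift = f_t + (1/2) f_xx = -exp(-5*t + 3*x)/2 and diffusion = f_x = 3*exp(-5*t + 3*x). Substituting x = B_t:
  d(exp(3*B_t - 5*t)) = (-exp(3*B_t - 5*t)/2) dt + (3*exp(3*B_t - 5*t)) dB_t.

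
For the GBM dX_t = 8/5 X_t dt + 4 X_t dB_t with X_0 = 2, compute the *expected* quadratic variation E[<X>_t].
E[<X>_t] = 10*exp(96*t/5)/3 - 10/3

<X>_t = int_0^t (4 * X_s)^2 ds. Taking expectation inside the integral: E[<X>_t] = 4^2 * int_0^t E[X_s^2] ds. For GBM, E[X_s^2] = x_0^2 * exp((2 mu + sigma^2) s). Integrating:
  E[<X>_t] = 4^2 * 2^2 * (exp((2*(8/5) + 4^2) t) - 1) / (2*(8/5) + 4^2)
           = 4^2 * 2^2 * (exp((96/5) t) - 1) / (96/5) = 10*exp(96*t/5)/3 - 10/3.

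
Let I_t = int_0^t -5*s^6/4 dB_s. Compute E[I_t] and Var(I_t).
E[I_t] = 0; Var(I_t) = 25*t^13/208

The Itô integral of a deterministic integrand f(s) has mean 0 because each increment f(s) * (B_{s+ds} - B_s) has mean 0. By the Itô isometry:
  Var( int_0^t f(s) dB_s ) = E[ (int_0^t f(s) dB_s)^2 ] = int_0^t f(s)^2 ds.
Here f(s) = -5*s^6/4, so f(s)^2 = 25*s^12/16. Integrate:
  int_0^t (25*s^12/16) ds = 25*t^13/208.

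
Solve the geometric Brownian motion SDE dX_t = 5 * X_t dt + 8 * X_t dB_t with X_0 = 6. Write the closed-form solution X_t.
X_t = 6 * exp((-27) * t + (8) * B_t)

For GBM dX = mu X dt + sigma X dB with X_0 = x_0, apply Itô to Y = log X: dY = (mu - sigma^2/2) dt + sigma dB, so Y_t = log(x_0) + (mu - sigma^2/2) t + sigma B_t and hence X_t = x_0 * exp((mu - sigma^2/2) t + sigma B_t).
With mu = 5, sigma = 8, x_0 = 6, this gives:
  X_t = 6 * exp((-27) * t + (8) * B_t).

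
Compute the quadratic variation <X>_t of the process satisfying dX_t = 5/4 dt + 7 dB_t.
<X>_t = 49*t

For an Itô process dX_t = a(t) dt + b(t) dB_t, the quadratic variation is <X>_t = int_0^t b(s)^2 ds (the drift term does not contribute). Here b(s) = 7, so
  b(s)^2 = 49.
Integrating from 0 to t:
  <X>_t = int_0^t (49) ds = 49*t.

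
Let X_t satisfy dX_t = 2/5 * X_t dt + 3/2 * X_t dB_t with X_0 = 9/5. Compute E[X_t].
E[X_t] = 9*exp(2*t/5)/5

For GBM dX = mu X dt + sigma X dB with X_0 = x_0, apply Itô to Y = log X: dY = (mu - sigma^2/2) dt + sigma dB, so Y_t = log(x_0) + (mu - sigma^2/2) t + sigma B_t and hence X_t = x_0 * exp((mu - sigma^2/2) t + sigma B_t).
With mu = 2/5, sigma = 3/2, x_0 = 9/5, this gives:
  X_t = 9/5 * exp((-29/40) * t + (3/2) * B_t).
Since sigma*B_t ~ Normal(0, sigma^2 t), E[exp(sigma*B_t)] = exp(sigma^2 t / 2); so E[X_t] = x_0 * exp((mu - sigma^2/2) t) * exp(sigma^2 t / 2) = x_0 * exp(mu t) = 9*exp(2*t/5)/5.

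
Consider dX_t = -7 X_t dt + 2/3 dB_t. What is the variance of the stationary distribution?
lim Var(X_t) = 2/63

The OU SDE dX = -theta X dt + sigma dB admits the integrating factor exp(theta t): d(exp(theta t) X_t) = sigma exp(theta t) dB_t. Integrating from 0 to t gives X_t = x_0 * exp(-theta t) + sigma * int_0^t exp(-theta (t-s)) dB_s for any initial x_0. The Itô integral has variance (by the Itô isometry) sigma^2 * int_0^t exp(-2 theta (t - s)) ds = sigma^2 * (1 - exp(-2 theta t)) / (2 theta), independent of x_0.
With theta = 7, sigma = 2/3:
  Var(X_t) = (2/3)^2 * (1 - exp(-2*7 t)) / (2 * 7) = 2/63 - 2*exp(-14*t)/63.
As t -> infinity, exp(-2*7 t) -> 0, so the stationary variance is sigma^2 / (2 theta) = 2/63.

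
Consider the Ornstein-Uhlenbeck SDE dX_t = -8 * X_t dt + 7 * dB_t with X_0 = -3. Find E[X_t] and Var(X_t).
E[X_t] = -3*exp(-8*t); Var(X_t) = 49/16 - 49*exp(-16*t)/16

The OU SDE dX = -theta X dt + sigma dB admits the integrating factor exp(theta t): d(exp(theta t) X_t) = sigma exp(theta t) dB_t. Integrating from 0 to t:
  X_t = x_0 * exp(-theta t) + sigma * int_0^t exp(-theta (t-s)) dB_s.
The Itô integral has mean 0 and (by the Itô isometry) variance sigma^2 * int_0^t exp(-2 theta (t - s)) ds = sigma^2 * (1 - exp(-2 theta t)) / (2 theta).
With theta = 8, sigma = 7, x_0 = -3:
  E[X_t] = -3 * exp(-8 t) = -3*exp(-8*t)
  Var(X_t) = (7)^2 * (1 - exp(-2*8 t)) / (2 * 8) = 49/16 - 49*exp(-16*t)/16.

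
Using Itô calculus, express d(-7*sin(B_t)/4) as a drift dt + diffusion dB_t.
d(-7*sin(B_t)/4) = (7*sin(B_t)/8) dt + (-7*cos(B_t)/4) dB_t

Itô's formula for f(B_t) gives d f(B_t) = f'(B_t) dB_t + (1/2) f''(B_t) dt. Compute derivatives of f(x) = -7*sin(x)/4:
  f'(x)  = -7*cos(x)/4
  f''(x) = 7*sin(x)/4
Substitute x = B_t and multiply the f'' term by 1/2:
  drift     = (1/2) * (7*sin(x)/4) evaluated at B_t = 7*sin(B_t)/8
  diffusion = (-7*cos(x)/4) evaluated at B_t = -7*cos(B_t)/4
Therefore d(-7*sin(B_t)/4) = (7*sin(B_t)/8) dt + (-7*cos(B_t)/4) dB_t.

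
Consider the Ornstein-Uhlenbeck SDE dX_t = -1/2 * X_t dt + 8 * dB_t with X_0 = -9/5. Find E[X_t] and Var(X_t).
E[X_t] = -9*exp(-t/2)/5; Var(X_t) = 64 - 64*exp(-t)

The OU SDE dX = -theta X dt + sigma dB admits the integrating factor exp(theta t): d(exp(theta t) X_t) = sigma exp(theta t) dB_t. Integrating from 0 to t:
  X_t = x_0 * exp(-theta t) + sigma * int_0^t exp(-theta (t-s)) dB_s.
The Itô integral has mean 0 and (by the Itô isometry) variance sigma^2 * int_0^t exp(-2 theta (t - s)) ds = sigma^2 * (1 - exp(-2 theta t)) / (2 theta).
With theta = 1/2, sigma = 8, x_0 = -9/5:
  E[X_t] = -9/5 * exp(-1/2 t) = -9*exp(-t/2)/5
  Var(X_t) = (8)^2 * (1 - exp(-2*1/2 t)) / (2 * 1/2) = 64 - 64*exp(-t).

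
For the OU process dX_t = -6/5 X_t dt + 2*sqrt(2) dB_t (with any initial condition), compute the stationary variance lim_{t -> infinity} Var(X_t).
lim Var(X_t) = 10/3

The OU SDE dX = -theta X dt + sigma dB admits the integrating factor exp(theta t): d(exp(theta t) X_t) = sigma exp(theta t) dB_t. Integrating from 0 to t gives X_t = x_0 * exp(-theta t) + sigma * int_0^t exp(-theta (t-s)) dB_s for any initial x_0. The Itô integral has variance (by the Itô isometry) sigma^2 * int_0^t exp(-2 theta (t - s)) ds = sigma^2 * (1 - exp(-2 theta t)) / (2 theta), independent of x_0.
With theta = 6/5, sigma = 2*sqrt(2):
  Var(X_t) = (2*sqrt(2))^2 * (1 - exp(-2*6/5 t)) / (2 * 6/5) = 10/3 - 10*exp(-12*t/5)/3.
As t -> infinity, exp(-2*6/5 t) -> 0, so the stationary variance is sigma^2 / (2 theta) = 10/3.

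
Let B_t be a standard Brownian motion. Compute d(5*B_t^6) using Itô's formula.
d(5*B_t^6) = (75*B_t^4) dt + (30*B_t^5) dB_t

Itô's formula for f(B_t) gives d f(B_t) = f'(B_t) dB_t + (1/2) f''(B_t) dt. Compute derivatives of f(x) = 5*x^6:
  f'(x)  = 30*x^5
  f''(x) = 150*x^4
Substitute x = B_t and multiply the f'' term by 1/2:
  drift     = (1/2) * (150*x^4) evaluated at B_t = 75*B_t^4
  diffusion = (30*x^5) evaluated at B_t = 30*B_t^5
Therefore d(5*B_t^6) = (75*B_t^4) dt + (30*B_t^5) dB_t.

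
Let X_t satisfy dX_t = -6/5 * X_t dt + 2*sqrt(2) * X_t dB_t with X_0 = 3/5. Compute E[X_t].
E[X_t] = 3*exp(-6*t/5)/5

For GBM dX = mu X dt + sigma X dB with X_0 = x_0, apply Itô to Y = log X: dY = (mu - sigma^2/2) dt + sigma dB, so Y_t = log(x_0) + (mu - sigma^2/2) t + sigma B_t and hence X_t = x_0 * exp((mu - sigma^2/2) t + sigma B_t).
With mu = -6/5, sigma = 2*sqrt(2), x_0 = 3/5, this gives:
  X_t = 3/5 * exp((-26/5) * t + (2*sqrt(2)) * B_t).
Since sigma*B_t ~ Normal(0, sigma^2 t), E[exp(sigma*B_t)] = exp(sigma^2 t / 2); so E[X_t] = x_0 * exp((mu - sigma^2/2) t) * exp(sigma^2 t / 2) = x_0 * exp(mu t) = 3*exp(-6*t/5)/5.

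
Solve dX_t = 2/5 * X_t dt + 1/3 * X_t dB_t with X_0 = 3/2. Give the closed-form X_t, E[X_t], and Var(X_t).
X_t = 3/2 * exp((31/90) t + (1/3) B_t); E[X_t] = 3*exp(2*t/5)/2; Var(X_t) = 9*(exp(t/9) - 1)*exp(4*t/5)/4

For GBM dX = mu X dt + sigma X dB with X_0 = x_0, apply Itô to Y = log X: dY = (mu - sigma^2/2) dt + sigma dB, so Y_t = log(x_0) + (mu - sigma^2/2) t + sigma B_t and hence X_t = x_0 * exp((mu - sigma^2/2) t + sigma B_t).
With mu = 2/5, sigma = 1/3, x_0 = 3/2, this gives:
  X_t = 3/2 * exp((31/90) * t + (1/3) * B_t).
Since sigma*B_t ~ Normal(0, sigma^2 t), E[exp(sigma*B_t)] = exp(sigma^2 t / 2); so E[X_t] = x_0 * exp((mu - sigma^2/2) t) * exp(sigma^2 t / 2) = x_0 * exp(mu t) = 3*exp(2*t/5)/2.
Var(X_t) = E[X_t^2] - (E[X_t])^2 = x_0^2 * exp(2 mu t) * (exp(sigma^2 t) - 1) = 9*(exp(t/9) - 1)*exp(4*t/5)/4.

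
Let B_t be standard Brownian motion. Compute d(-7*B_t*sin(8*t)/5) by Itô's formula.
d(-7*B_t*sin(8*t)/5) = (-56*B_t*cos(8*t)/5) dt + (-7*sin(8*t)/5) dB_t

Itô's formula for f(t, x): d f(t, B_t) = (f_t + (1/2) f_xx) dt + f_x dB_t. Compute partials of f(t, x) = -7*x*sin(8*t)/5:
  f_t(t,x)  = -56*x*cos(8*t)/5
  f_x(t,x)  = -7*sin(8*t)/5
  f_xx(t,x) = 0
Assemble drift = f_t + (1/2) f_xx = -56*x*cos(8*t)/5 and diffusion = f_x = -7*sin(8*t)/5. Substituting x = B_t:
  d(-7*B_t*sin(8*t)/5) = (-56*B_t*cos(8*t)/5) dt + (-7*sin(8*t)/5) dB_t.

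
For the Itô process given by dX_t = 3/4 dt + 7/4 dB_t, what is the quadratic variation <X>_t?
<X>_t = 49*t/16

For an Itô process dX_t = a(t) dt + b(t) dB_t, the quadratic variation is <X>_t = int_0^t b(s)^2 ds (the drift term does not contribute). Here b(s) = 7/4, so
  b(s)^2 = 49/16.
Integrating from 0 to t:
  <X>_t = int_0^t (49/16) ds = 49*t/16.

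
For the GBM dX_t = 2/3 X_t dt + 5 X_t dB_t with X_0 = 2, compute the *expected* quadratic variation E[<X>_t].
E[<X>_t] = 300*exp(79*t/3)/79 - 300/79

<X>_t = int_0^t (5 * X_s)^2 ds. Taking expectation inside the integral: E[<X>_t] = 5^2 * int_0^t E[X_s^2] ds. For GBM, E[X_s^2] = x_0^2 * exp((2 mu + sigma^2) s). Integrating:
  E[<X>_t] = 5^2 * 2^2 * (exp((2*(2/3) + 5^2) t) - 1) / (2*(2/3) + 5^2)
           = 5^2 * 2^2 * (exp((79/3) t) - 1) / (79/3) = 300*exp(79*t/3)/79 - 300/79.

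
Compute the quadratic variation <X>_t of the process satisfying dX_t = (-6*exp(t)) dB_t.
<X>_t = 18*exp(2*t) - 18

For an Itô process dX_t = a(t) dt + b(t) dB_t, the quadratic variation is <X>_t = int_0^t b(s)^2 ds (the drift term does not contribute). Here b(s) = -6*exp(s), so
  b(s)^2 = 36*exp(2*s).
Integrating from 0 to t:
  <X>_t = int_0^t (36*exp(2*s)) ds = 18*exp(2*t) - 18.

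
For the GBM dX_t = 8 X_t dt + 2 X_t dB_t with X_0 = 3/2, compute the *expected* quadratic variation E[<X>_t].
E[<X>_t] = 9*exp(20*t)/20 - 9/20

<X>_t = int_0^t (2 * X_s)^2 ds. Taking expectation inside the integral: E[<X>_t] = 2^2 * int_0^t E[X_s^2] ds. For GBM, E[X_s^2] = x_0^2 * exp((2 mu + sigma^2) s). Integrating:
  E[<X>_t] = 2^2 * (3/2)^2 * (exp((2*8 + 2^2) t) - 1) / (2*8 + 2^2)
           = 2^2 * (3/2)^2 * (exp(20 t) - 1) / 20 = 9*exp(20*t)/20 - 9/20.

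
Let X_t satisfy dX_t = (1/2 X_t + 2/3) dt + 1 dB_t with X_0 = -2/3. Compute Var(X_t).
Var(X_t) = exp(t) - 1

The variance V(t) = Var(X_t) satisfies V'(t) = 2 a V(t) + c^2 with V(0) = 0 (drift coefficient is linear in X, diffusion is constant). With a = 1/2, c = 1, the solution is
  V(t) = (c^2 / (2 a)) * (exp(2 a t) - 1)
       = (1^2 / (2*(1/2))) * (exp(1 t) - 1)
       = exp(t) - 1.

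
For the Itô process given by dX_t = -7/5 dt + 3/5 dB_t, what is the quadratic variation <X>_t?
<X>_t = 9*t/25

For an Itô process dX_t = a(t) dt + b(t) dB_t, the quadratic variation is <X>_t = int_0^t b(s)^2 ds (the drift term does not contribute). Here b(s) = 3/5, so
  b(s)^2 = 9/25.
Integrating from 0 to t:
  <X>_t = int_0^t (9/25) ds = 9*t/25.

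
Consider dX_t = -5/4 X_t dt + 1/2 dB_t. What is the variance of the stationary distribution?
lim Var(X_t) = 1/10

The OU SDE dX = -theta X dt + sigma dB admits the integrating factor exp(theta t): d(exp(theta t) X_t) = sigma exp(theta t) dB_t. Integrating from 0 to t gives X_t = x_0 * exp(-theta t) + sigma * int_0^t exp(-theta (t-s)) dB_s for any initial x_0. The Itô integral has variance (by the Itô isometry) sigma^2 * int_0^t exp(-2 theta (t - s)) ds = sigma^2 * (1 - exp(-2 theta t)) / (2 theta), independent of x_0.
With theta = 5/4, sigma = 1/2:
  Var(X_t) = (1/2)^2 * (1 - exp(-2*5/4 t)) / (2 * 5/4) = 1/10 - exp(-5*t/2)/10.
As t -> infinity, exp(-2*5/4 t) -> 0, so the stationary variance is sigma^2 / (2 theta) = 1/10.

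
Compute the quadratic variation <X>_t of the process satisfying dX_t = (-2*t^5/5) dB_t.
<X>_t = 4*t^11/275

For an Itô process dX_t = a(t) dt + b(t) dB_t, the quadratic variation is <X>_t = int_0^t b(s)^2 ds (the drift term does not contribute). Here b(s) = -2*s^5/5, so
  b(s)^2 = 4*s^10/25.
Integrating from 0 to t:
  <X>_t = int_0^t (4*s^10/25) ds = 4*t^11/275.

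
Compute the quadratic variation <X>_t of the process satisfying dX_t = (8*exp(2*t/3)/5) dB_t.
<X>_t = 48*exp(4*t/3)/25 - 48/25

For an Itô process dX_t = a(t) dt + b(t) dB_t, the quadratic variation is <X>_t = int_0^t b(s)^2 ds (the drift term does not contribute). Here b(s) = 8*exp(2*s/3)/5, so
  b(s)^2 = 64*exp(4*s/3)/25.
Integrating from 0 to t:
  <X>_t = int_0^t (64*exp(4*s/3)/25) ds = 48*exp(4*t/3)/25 - 48/25.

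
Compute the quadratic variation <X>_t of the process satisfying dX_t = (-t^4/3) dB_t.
<X>_t = t^9/81

For an Itô process dX_t = a(t) dt + b(t) dB_t, the quadratic variation is <X>_t = int_0^t b(s)^2 ds (the drift term does not contribute). Here b(s) = -s^4/3, so
  b(s)^2 = s^8/9.
Integrating from 0 to t:
  <X>_t = int_0^t (s^8/9) ds = t^9/81.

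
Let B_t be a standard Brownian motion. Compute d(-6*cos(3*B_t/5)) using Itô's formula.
d(-6*cos(3*B_t/5)) = (27*cos(3*B_t/5)/25) dt + (18*sin(3*B_t/5)/5) dB_t

Itô's formula for f(B_t) gives d f(B_t) = f'(B_t) dB_t + (1/2) f''(B_t) dt. Compute derivatives of f(x) = -6*cos(3*x/5):
  f'(x)  = 18*sin(3*x/5)/5
  f''(x) = 54*cos(3*x/5)/25
Substitute x = B_t and multiply the f'' term by 1/2:
  drift     = (1/2) * (54*cos(3*x/5)/25) evaluated at B_t = 27*cos(3*B_t/5)/25
  diffusion = (18*sin(3*x/5)/5) evaluated at B_t = 18*sin(3*B_t/5)/5
Therefore d(-6*cos(3*B_t/5)) = (27*cos(3*B_t/5)/25) dt + (18*sin(3*B_t/5)/5) dB_t.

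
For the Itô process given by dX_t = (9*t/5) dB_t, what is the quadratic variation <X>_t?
<X>_t = 27*t^3/25

For an Itô process dX_t = a(t) dt + b(t) dB_t, the quadratic variation is <X>_t = int_0^t b(s)^2 ds (the drift term does not contribute). Here b(s) = 9*s/5, so
  b(s)^2 = 81*s^2/25.
Integrating from 0 to t:
  <X>_t = int_0^t (81*s^2/25) ds = 27*t^3/25.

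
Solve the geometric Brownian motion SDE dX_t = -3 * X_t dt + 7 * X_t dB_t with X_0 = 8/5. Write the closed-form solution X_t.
X_t = 8/5 * exp((-55/2) * t + (7) * B_t)

For GBM dX = mu X dt + sigma X dB with X_0 = x_0, apply Itô to Y = log X: dY = (mu - sigma^2/2) dt + sigma dB, so Y_t = log(x_0) + (mu - sigma^2/2) t + sigma B_t and hence X_t = x_0 * exp((mu - sigma^2/2) t + sigma B_t).
With mu = -3, sigma = 7, x_0 = 8/5, this gives:
  X_t = 8/5 * exp((-55/2) * t + (7) * B_t).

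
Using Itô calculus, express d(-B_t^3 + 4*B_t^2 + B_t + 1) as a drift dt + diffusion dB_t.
d(-B_t^3 + 4*B_t^2 + B_t + 1) = (4 - 3*B_t) dt + (-3*B_t^2 + 8*B_t + 1) dB_t

Itô's formula for f(B_t) gives d f(B_t) = f'(B_t) dB_t + (1/2) f''(B_t) dt. Compute derivatives of f(x) = -x^3 + 4*x^2 + x + 1:
  f'(x)  = -3*x^2 + 8*x + 1
  f''(x) = 8 - 6*x
Substitute x = B_t and multiply the f'' term by 1/2:
  drift     = (1/2) * (8 - 6*x) evaluated at B_t = 4 - 3*B_t
  diffusion = (-3*x^2 + 8*x + 1) evaluated at B_t = -3*B_t^2 + 8*B_t + 1
Therefore d(-B_t^3 + 4*B_t^2 + B_t + 1) = (4 - 3*B_t) dt + (-3*B_t^2 + 8*B_t + 1) dB_t.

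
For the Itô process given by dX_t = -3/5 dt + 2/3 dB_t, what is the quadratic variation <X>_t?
<X>_t = 4*t/9

For an Itô process dX_t = a(t) dt + b(t) dB_t, the quadratic variation is <X>_t = int_0^t b(s)^2 ds (the drift term does not contribute). Here b(s) = 2/3, so
  b(s)^2 = 4/9.
Integrating from 0 to t:
  <X>_t = int_0^t (4/9) ds = 4*t/9.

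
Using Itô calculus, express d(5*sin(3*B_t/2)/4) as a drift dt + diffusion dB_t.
d(5*sin(3*B_t/2)/4) = (-45*sin(3*B_t/2)/32) dt + (15*cos(3*B_t/2)/8) dB_t

Itô's formula for f(B_t) gives d f(B_t) = f'(B_t) dB_t + (1/2) f''(B_t) dt. Compute derivatives of f(x) = 5*sin(3*x/2)/4:
  f'(x)  = 15*cos(3*x/2)/8
  f''(x) = -45*sin(3*x/2)/16
Substitute x = B_t and multiply the f'' term by 1/2:
  drift     = (1/2) * (-45*sin(3*x/2)/16) evaluated at B_t = -45*sin(3*B_t/2)/32
  diffusion = (15*cos(3*x/2)/8) evaluated at B_t = 15*cos(3*B_t/2)/8
Therefore d(5*sin(3*B_t/2)/4) = (-45*sin(3*B_t/2)/32) dt + (15*cos(3*B_t/2)/8) dB_t.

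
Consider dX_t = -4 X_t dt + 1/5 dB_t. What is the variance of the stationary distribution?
lim Var(X_t) = 1/200

The OU SDE dX = -theta X dt + sigma dB admits the integrating factor exp(theta t): d(exp(theta t) X_t) = sigma exp(theta t) dB_t. Integrating from 0 to t gives X_t = x_0 * exp(-theta t) + sigma * int_0^t exp(-theta (t-s)) dB_s for any initial x_0. The Itô integral has variance (by the Itô isometry) sigma^2 * int_0^t exp(-2 theta (t - s)) ds = sigma^2 * (1 - exp(-2 theta t)) / (2 theta), independent of x_0.
With theta = 4, sigma = 1/5:
  Var(X_t) = (1/5)^2 * (1 - exp(-2*4 t)) / (2 * 4) = 1/200 - exp(-8*t)/200.
As t -> infinity, exp(-2*4 t) -> 0, so the stationary variance is sigma^2 / (2 theta) = 1/200.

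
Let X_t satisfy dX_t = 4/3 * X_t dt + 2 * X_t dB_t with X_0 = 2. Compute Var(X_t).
Var(X_t) = 4*(exp(4*t) - 1)*exp(8*t/3)

For GBM dX = mu X dt + sigma X dB with X_0 = x_0, apply Itô to Y = log X: dY = (mu - sigma^2/2) dt + sigma dB, so Y_t = log(x_0) + (mu - sigma^2/2) t + sigma B_t and hence X_t = x_0 * exp((mu - sigma^2/2) t + sigma B_t).
With mu = 4/3, sigma = 2, x_0 = 2, this gives:
  X_t = 2 * exp((-2/3) * t + (2) * B_t).
Since sigma*B_t ~ Normal(0, sigma^2 t), E[exp(sigma*B_t)] = exp(sigma^2 t / 2); so E[X_t] = x_0 * exp((mu - sigma^2/2) t) * exp(sigma^2 t / 2) = x_0 * exp(mu t) = 2*exp(4*t/3).
Var(X_t) = E[X_t^2] - (E[X_t])^2 = x_0^2 * exp(2 mu t) * (exp(sigma^2 t) - 1) = 4*(exp(4*t) - 1)*exp(8*t/3).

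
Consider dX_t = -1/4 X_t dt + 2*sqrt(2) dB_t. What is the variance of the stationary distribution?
lim Var(X_t) = 16

The OU SDE dX = -theta X dt + sigma dB admits the integrating factor exp(theta t): d(exp(theta t) X_t) = sigma exp(theta t) dB_t. Integrating from 0 to t gives X_t = x_0 * exp(-theta t) + sigma * int_0^t exp(-theta (t-s)) dB_s for any initial x_0. The Itô integral has variance (by the Itô isometry) sigma^2 * int_0^t exp(-2 theta (t - s)) ds = sigma^2 * (1 - exp(-2 theta t)) / (2 theta), independent of x_0.
With theta = 1/4, sigma = 2*sqrt(2):
  Var(X_t) = (2*sqrt(2))^2 * (1 - exp(-2*1/4 t)) / (2 * 1/4) = 16 - 16*exp(-t/2).
As t -> infinity, exp(-2*1/4 t) -> 0, so the stationary variance is sigma^2 / (2 theta) = 16.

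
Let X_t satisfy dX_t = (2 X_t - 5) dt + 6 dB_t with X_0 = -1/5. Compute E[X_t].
E[X_t] = 5/2 - 27*exp(2*t)/10

Taking expectations and using E[dB_t] = 0, the mean m(t) = E[X_t] satisfies the ODE m'(t) = a m(t) + b with m(0) = x_0. With a = 2, b = -5, x_0 = -1/5, the solution is
  m(t) = x_0 * exp(a t) + (b/a) * (exp(a t) - 1)
       = (-1/5) * exp(2 t) + ((-5)/2) * (exp(2 t) - 1)
       = 5/2 - 27*exp(2*t)/10.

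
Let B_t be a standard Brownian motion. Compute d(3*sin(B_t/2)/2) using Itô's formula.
d(3*sin(B_t/2)/2) = (-3*sin(B_t/2)/16) dt + (3*cos(B_t/2)/4) dB_t

Itô's formula for f(B_t) gives d f(B_t) = f'(B_t) dB_t + (1/2) f''(B_t) dt. Compute derivatives of f(x) = 3*sin(x/2)/2:
  f'(x)  = 3*cos(x/2)/4
  f''(x) = -3*sin(x/2)/8
Substitute x = B_t and multiply the f'' term by 1/2:
  drift     = (1/2) * (-3*sin(x/2)/8) evaluated at B_t = -3*sin(B_t/2)/16
  diffusion = (3*cos(x/2)/4) evaluated at B_t = 3*cos(B_t/2)/4
Therefore d(3*sin(B_t/2)/2) = (-3*sin(B_t/2)/16) dt + (3*cos(B_t/2)/4) dB_t.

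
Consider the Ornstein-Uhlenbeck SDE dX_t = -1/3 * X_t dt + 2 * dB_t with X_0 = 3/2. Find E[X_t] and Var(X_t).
E[X_t] = 3*exp(-t/3)/2; Var(X_t) = 6 - 6*exp(-2*t/3)

The OU SDE dX = -theta X dt + sigma dB admits the integrating factor exp(theta t): d(exp(theta t) X_t) = sigma exp(theta t) dB_t. Integrating from 0 to t:
  X_t = x_0 * exp(-theta t) + sigma * int_0^t exp(-theta (t-s)) dB_s.
The Itô integral has mean 0 and (by the Itô isometry) variance sigma^2 * int_0^t exp(-2 theta (t - s)) ds = sigma^2 * (1 - exp(-2 theta t)) / (2 theta).
With theta = 1/3, sigma = 2, x_0 = 3/2:
  E[X_t] = 3/2 * exp(-1/3 t) = 3*exp(-t/3)/2
  Var(X_t) = (2)^2 * (1 - exp(-2*1/3 t)) / (2 * 1/3) = 6 - 6*exp(-2*t/3).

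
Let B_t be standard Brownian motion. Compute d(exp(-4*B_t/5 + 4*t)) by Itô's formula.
d(exp(-4*B_t/5 + 4*t)) = (108*exp(-4*B_t/5 + 4*t)/25) dt + (-4*exp(-4*B_t/5 + 4*t)/5) dB_t

Itô's formula for f(t, x): d f(t, B_t) = (f_t + (1/2) f_xx) dt + f_x dB_t. Compute partials of f(t, x) = exp(4*t - 4*x/5):
  f_t(t,x)  = 4*exp(4*t - 4*x/5)
  f_x(t,x)  = -4*exp(4*t - 4*x/5)/5
  f_xx(t,x) = 16*exp(4*t - 4*x/5)/25
Assemble drift = f_t + (1/2) f_xx = 108*exp(4*t - 4*x/5)/25 and diffusion = f_x = -4*exp(4*t - 4*x/5)/5. Substituting x = B_t:
  d(exp(-4*B_t/5 + 4*t)) = (108*exp(-4*B_t/5 + 4*t)/25) dt + (-4*exp(-4*B_t/5 + 4*t)/5) dB_t.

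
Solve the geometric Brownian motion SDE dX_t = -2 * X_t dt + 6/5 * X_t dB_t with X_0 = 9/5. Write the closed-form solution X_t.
X_t = 9/5 * exp((-68/25) * t + (6/5) * B_t)

For GBM dX = mu X dt + sigma X dB with X_0 = x_0, apply Itô to Y = log X: dY = (mu - sigma^2/2) dt + sigma dB, so Y_t = log(x_0) + (mu - sigma^2/2) t + sigma B_t and hence X_t = x_0 * exp((mu - sigma^2/2) t + sigma B_t).
With mu = -2, sigma = 6/5, x_0 = 9/5, this gives:
  X_t = 9/5 * exp((-68/25) * t + (6/5) * B_t).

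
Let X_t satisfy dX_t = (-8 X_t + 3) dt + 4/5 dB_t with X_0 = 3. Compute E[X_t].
E[X_t] = 3/8 + 21*exp(-8*t)/8

Taking expectations and using E[dB_t] = 0, the mean m(t) = E[X_t] satisfies the ODE m'(t) = a m(t) + b with m(0) = x_0. With a = -8, b = 3, x_0 = 3, the solution is
  m(t) = x_0 * exp(a t) + (b/a) * (exp(a t) - 1)
       = 3 * exp((-8) t) + (3/(-8)) * (exp((-8) t) - 1)
       = 3/8 + 21*exp(-8*t)/8.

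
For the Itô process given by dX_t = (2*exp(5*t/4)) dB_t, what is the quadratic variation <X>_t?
<X>_t = 8*exp(5*t/2)/5 - 8/5

For an Itô process dX_t = a(t) dt + b(t) dB_t, the quadratic variation is <X>_t = int_0^t b(s)^2 ds (the drift term does not contribute). Here b(s) = 2*exp(5*s/4), so
  b(s)^2 = 4*exp(5*s/2).
Integrating from 0 to t:
  <X>_t = int_0^t (4*exp(5*s/2)) ds = 8*exp(5*t/2)/5 - 8/5.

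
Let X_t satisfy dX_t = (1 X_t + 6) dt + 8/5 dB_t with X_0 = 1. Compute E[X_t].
E[X_t] = 7*exp(t) - 6

Taking expectations and using E[dB_t] = 0, the mean m(t) = E[X_t] satisfies the ODE m'(t) = a m(t) + b with m(0) = x_0. With a = 1, b = 6, x_0 = 1, the solution is
  m(t) = x_0 * exp(a t) + (b/a) * (exp(a t) - 1)
       = 1 * exp(1 t) + (6/1) * (exp(1 t) - 1)
       = 7*exp(t) - 6.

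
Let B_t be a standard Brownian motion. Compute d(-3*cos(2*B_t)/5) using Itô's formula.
d(-3*cos(2*B_t)/5) = (6*cos(2*B_t)/5) dt + (6*sin(2*B_t)/5) dB_t

Itô's formula for f(B_t) gives d f(B_t) = f'(B_t) dB_t + (1/2) f''(B_t) dt. Compute derivatives of f(x) = -3*cos(2*x)/5:
  f'(x)  = 6*sin(2*x)/5
  f''(x) = 12*cos(2*x)/5
Substitute x = B_t and multiply the f'' term by 1/2:
  drift     = (1/2) * (12*cos(2*x)/5) evaluated at B_t = 6*cos(2*B_t)/5
  diffusion = (6*sin(2*x)/5) evaluated at B_t = 6*sin(2*B_t)/5
Therefore d(-3*cos(2*B_t)/5) = (6*cos(2*B_t)/5) dt + (6*sin(2*B_t)/5) dB_t.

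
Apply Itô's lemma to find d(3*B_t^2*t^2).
d(3*B_t^2*t^2) = (3*t*(2*B_t^2 + t)) dt + (6*B_t*t^2) dB_t

Itô's formula for f(t, x): d f(t, B_t) = (f_t + (1/2) f_xx) dt + f_x dB_t. Compute partials of f(t, x) = 3*t^2*x^2:
  f_t(t,x)  = 6*t*x^2
  f_x(t,x)  = 6*t^2*x
  f_xx(t,x) = 6*t^2
Assemble drift = f_t + (1/2) f_xx = 3*t*(t + 2*x^2) and diffusion = f_x = 6*t^2*x. Substituting x = B_t:
  d(3*B_t^2*t^2) = (3*t*(2*B_t^2 + t)) dt + (6*B_t*t^2) dB_t.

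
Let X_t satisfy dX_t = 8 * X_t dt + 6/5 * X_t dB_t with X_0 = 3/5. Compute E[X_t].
E[X_t] = 3*exp(8*t)/5

For GBM dX = mu X dt + sigma X dB with X_0 = x_0, apply Itô to Y = log X: dY = (mu - sigma^2/2) dt + sigma dB, so Y_t = log(x_0) + (mu - sigma^2/2) t + sigma B_t and hence X_t = x_0 * exp((mu - sigma^2/2) t + sigma B_t).
With mu = 8, sigma = 6/5, x_0 = 3/5, this gives:
  X_t = 3/5 * exp((182/25) * t + (6/5) * B_t).
Since sigma*B_t ~ Normal(0, sigma^2 t), E[exp(sigma*B_t)] = exp(sigma^2 t / 2); so E[X_t] = x_0 * exp((mu - sigma^2/2) t) * exp(sigma^2 t / 2) = x_0 * exp(mu t) = 3*exp(8*t)/5.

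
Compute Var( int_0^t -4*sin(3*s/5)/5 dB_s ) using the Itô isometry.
Var = 8*t/25 - 4*sin(6*t/5)/15

The Itô integral of a deterministic integrand f(s) has mean 0 because each increment f(s) * (B_{s+ds} - B_s) has mean 0. By the Itô isometry:
  Var( int_0^t f(s) dB_s ) = E[ (int_0^t f(s) dB_s)^2 ] = int_0^t f(s)^2 ds.
Here f(s) = -4*sin(3*s/5)/5, so f(s)^2 = 16*sin(3*s/5)^2/25. Integrate:
  int_0^t (16*sin(3*s/5)^2/25) ds = 8*t/25 - 4*sin(6*t/5)/15.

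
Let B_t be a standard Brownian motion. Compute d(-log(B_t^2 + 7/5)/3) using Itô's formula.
d(-log(B_t^2 + 7/5)/3) = (5*(5*B_t^2 - 7)/(3*(5*B_t^2 + 7)^2)) dt + (-10*B_t/(15*B_t^2 + 21)) dB_t

Itô's formula for f(B_t) gives d f(B_t) = f'(B_t) dB_t + (1/2) f''(B_t) dt. Compute derivatives of f(x) = -log(x^2 + 7/5)/3:
  f'(x)  = -10*x/(15*x^2 + 21)
  f''(x) = 10*(5*x^2 - 7)/(3*(5*x^2 + 7)^2)
Substitute x = B_t and multiply the f'' term by 1/2:
  drift     = (1/2) * (10*(5*x^2 - 7)/(3*(5*x^2 + 7)^2)) evaluated at B_t = 5*(5*B_t^2 - 7)/(3*(5*B_t^2 + 7)^2)
  diffusion = (-10*x/(15*x^2 + 21)) evaluated at B_t = -10*B_t/(15*B_t^2 + 21)
Therefore d(-log(B_t^2 + 7/5)/3) = (5*(5*B_t^2 - 7)/(3*(5*B_t^2 + 7)^2)) dt + (-10*B_t/(15*B_t^2 + 21)) dB_t.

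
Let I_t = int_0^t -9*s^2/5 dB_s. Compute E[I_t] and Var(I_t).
E[I_t] = 0; Var(I_t) = 81*t^5/125

The Itô integral of a deterministic integrand f(s) has mean 0 because each increment f(s) * (B_{s+ds} - B_s) has mean 0. By the Itô isometry:
  Var( int_0^t f(s) dB_s ) = E[ (int_0^t f(s) dB_s)^2 ] = int_0^t f(s)^2 ds.
Here f(s) = -9*s^2/5, so f(s)^2 = 81*s^4/25. Integrate:
  int_0^t (81*s^4/25) ds = 81*t^5/125.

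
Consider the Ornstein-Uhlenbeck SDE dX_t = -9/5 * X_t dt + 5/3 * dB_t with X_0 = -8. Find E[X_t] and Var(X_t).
E[X_t] = -8*exp(-9*t/5); Var(X_t) = 125/162 - 125*exp(-18*t/5)/162

The OU SDE dX = -theta X dt + sigma dB admits the integrating factor exp(theta t): d(exp(theta t) X_t) = sigma exp(theta t) dB_t. Integrating from 0 to t:
  X_t = x_0 * exp(-theta t) + sigma * int_0^t exp(-theta (t-s)) dB_s.
The Itô integral has mean 0 and (by the Itô isometry) variance sigma^2 * int_0^t exp(-2 theta (t - s)) ds = sigma^2 * (1 - exp(-2 theta t)) / (2 theta).
With theta = 9/5, sigma = 5/3, x_0 = -8:
  E[X_t] = -8 * exp(-9/5 t) = -8*exp(-9*t/5)
  Var(X_t) = (5/3)^2 * (1 - exp(-2*9/5 t)) / (2 * 9/5) = 125/162 - 125*exp(-18*t/5)/162.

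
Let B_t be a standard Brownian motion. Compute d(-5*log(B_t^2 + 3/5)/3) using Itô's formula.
d(-5*log(B_t^2 + 3/5)/3) = (25*(5*B_t^2 - 3)/(3*(5*B_t^2 + 3)^2)) dt + (-50*B_t/(15*B_t^2 + 9)) dB_t

Itô's formula for f(B_t) gives d f(B_t) = f'(B_t) dB_t + (1/2) f''(B_t) dt. Compute derivatives of f(x) = -5*log(x^2 + 3/5)/3:
  f'(x)  = -50*x/(15*x^2 + 9)
  f''(x) = 50*(5*x^2 - 3)/(3*(5*x^2 + 3)^2)
Substitute x = B_t and multiply the f'' term by 1/2:
  drift     = (1/2) * (50*(5*x^2 - 3)/(3*(5*x^2 + 3)^2)) evaluated at B_t = 25*(5*B_t^2 - 3)/(3*(5*B_t^2 + 3)^2)
  diffusion = (-50*x/(15*x^2 + 9)) evaluated at B_t = -50*B_t/(15*B_t^2 + 9)
Therefore d(-5*log(B_t^2 + 3/5)/3) = (25*(5*B_t^2 - 3)/(3*(5*B_t^2 + 3)^2)) dt + (-50*B_t/(15*B_t^2 + 9)) dB_t.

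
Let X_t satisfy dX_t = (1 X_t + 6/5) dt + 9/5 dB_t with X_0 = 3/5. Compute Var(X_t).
Var(X_t) = 81*exp(2*t)/50 - 81/50

The variance V(t) = Var(X_t) satisfies V'(t) = 2 a V(t) + c^2 with V(0) = 0 (drift coefficient is linear in X, diffusion is constant). With a = 1, c = 9/5, the solution is
  V(t) = (c^2 / (2 a)) * (exp(2 a t) - 1)
       = ((9/5)^2 / (2*1)) * (exp(2 t) - 1)
       = 81*exp(2*t)/50 - 81/50.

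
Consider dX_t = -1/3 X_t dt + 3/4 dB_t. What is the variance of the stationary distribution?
lim Var(X_t) = 27/32

The OU SDE dX = -theta X dt + sigma dB admits the integrating factor exp(theta t): d(exp(theta t) X_t) = sigma exp(theta t) dB_t. Integrating from 0 to t gives X_t = x_0 * exp(-theta t) + sigma * int_0^t exp(-theta (t-s)) dB_s for any initial x_0. The Itô integral has variance (by the Itô isometry) sigma^2 * int_0^t exp(-2 theta (t - s)) ds = sigma^2 * (1 - exp(-2 theta t)) / (2 theta), independent of x_0.
With theta = 1/3, sigma = 3/4:
  Var(X_t) = (3/4)^2 * (1 - exp(-2*1/3 t)) / (2 * 1/3) = 27/32 - 27*exp(-2*t/3)/32.
As t -> infinity, exp(-2*1/3 t) -> 0, so the stationary variance is sigma^2 / (2 theta) = 27/32.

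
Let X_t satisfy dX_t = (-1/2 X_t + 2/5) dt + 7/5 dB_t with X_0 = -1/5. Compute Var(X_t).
Var(X_t) = 49/25 - 49*exp(-t)/25

The variance V(t) = Var(X_t) satisfies V'(t) = 2 a V(t) + c^2 with V(0) = 0 (drift coefficient is linear in X, diffusion is constant). With a = -1/2, c = 7/5, the solution is
  V(t) = (c^2 / (2 a)) * (exp(2 a t) - 1)
       = ((7/5)^2 / (2*(-1/2))) * (exp((-1) t) - 1)
       = 49/25 - 49*exp(-t)/25.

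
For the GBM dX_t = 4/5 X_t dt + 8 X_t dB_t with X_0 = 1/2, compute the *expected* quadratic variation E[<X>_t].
E[<X>_t] = 10*exp(328*t/5)/41 - 10/41

<X>_t = int_0^t (8 * X_s)^2 ds. Taking expectation inside the integral: E[<X>_t] = 8^2 * int_0^t E[X_s^2] ds. For GBM, E[X_s^2] = x_0^2 * exp((2 mu + sigma^2) s). Integrating:
  E[<X>_t] = 8^2 * (1/2)^2 * (exp((2*(4/5) + 8^2) t) - 1) / (2*(4/5) + 8^2)
           = 8^2 * (1/2)^2 * (exp((328/5) t) - 1) / (328/5) = 10*exp(328*t/5)/41 - 10/41.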